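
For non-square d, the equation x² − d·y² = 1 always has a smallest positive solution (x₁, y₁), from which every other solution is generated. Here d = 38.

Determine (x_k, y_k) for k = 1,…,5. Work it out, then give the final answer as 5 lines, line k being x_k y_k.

d=38: √d = [6; 6,12] (ℓ=2, even), read p_1/q_1
k=0  a_k=6  p_k/q_k = 6/1
k=1  a_k=6  p_k/q_k = 37/6
(x₁, y₁) = (37, 6);  37² − 38·6² = 1 ✓
n=2: (37,6)∘(37,6) = (37·37+38·6·6, 37·6+6·37) = (2737,444)
n=3: (2737,444)∘(37,6) = (37·2737+38·6·444, 37·444+6·2737) = (202501,32850)
n=4: (202501,32850)∘(37,6) = (37·202501+38·6·32850, 37·32850+6·202501) = (14982337,2430456)
n=5: (14982337,2430456)∘(37,6) = (37·14982337+38·6·2430456, 37·2430456+6·14982337) = (1108490437,179820894)

37 6
2737 444
202501 32850
14982337 2430456
1108490437 179820894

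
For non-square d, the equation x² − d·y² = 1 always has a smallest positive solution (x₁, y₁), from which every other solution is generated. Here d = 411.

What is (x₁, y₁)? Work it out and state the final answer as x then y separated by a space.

49730 2453

d=411: √d = [20; 3,1,1,1,19,1,1,1,3,40] (ℓ=10, even), read p_9/q_9
a_0=20:  p_0=20·1+0=20,  q_0=20·0+1=1
…
a_8=1:  p_8=1·8981+4602=13583,  q_8=1·443+227=670
a_9=3:  p_9=3·13583+8981=49730,  q_9=3·670+443=2453
(x₁, y₁) = (49730, 2453);  49730² − 411·2453² = 1 ✓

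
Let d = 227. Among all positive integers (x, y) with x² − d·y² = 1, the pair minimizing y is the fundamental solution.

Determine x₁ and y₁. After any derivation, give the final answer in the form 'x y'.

√227 → a₀=15, period (15,30); ℓ=2 even so k=1
k=0  a_k=15  p_k/q_k = 15/1
k=1  a_k=15  p_k/q_k = 226/15
(x₁, y₁) = (226, 15);  226² − 227·15² = 1 ✓

226 15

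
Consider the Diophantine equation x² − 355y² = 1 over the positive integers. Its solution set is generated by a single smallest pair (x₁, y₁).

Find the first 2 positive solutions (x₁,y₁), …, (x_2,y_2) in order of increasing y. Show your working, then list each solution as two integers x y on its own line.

d=355: √d = [18; 1,5,3,3,1,6,1,3,3,5,1,36] (ℓ=12, even), read p_11/q_11
a_0=18:  p_0=18·1+0=18,  q_0=18·0+1=1
…
a_2=5:  p_2=5·19+18=113,  q_2=5·1+1=6
a_3=3:  p_3=3·113+19=358,  q_3=3·6+1=19
a_4=3:  p_4=3·358+113=1187,  q_4=3·19+6=63
…
a_6=6:  p_6=6·1545+1187=10457,  q_6=6·82+63=555
…
a_8=3:  p_8=3·12002+10457=46463,  q_8=3·637+555=2466
…
a_10=5:  p_10=5·151391+46463=803418,  q_10=5·8035+2466=42641
a_11=1:  p_11=1·803418+151391=954809,  q_11=1·42641+8035=50676
(x₁, y₁) = (954809, 50676);  954809² − 355·50676² = 1 ✓
(x_2, y_2) = (954809·954809 + 355·50676·50676, 954809·50676 + 50676·954809) = (1823320452961, 96771801768)

954809 50676
1823320452961 96771801768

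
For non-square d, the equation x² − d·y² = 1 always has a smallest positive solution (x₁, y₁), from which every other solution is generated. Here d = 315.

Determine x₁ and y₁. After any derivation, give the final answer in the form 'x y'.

71 4

d=315: √d = [17; 1,2,1,34] (ℓ=4, even), read p_3/q_3
a_0=17:  p_0=17·1+0=17,  q_0=17·0+1=1
…
a_2=2:  p_2=2·18+17=53,  q_2=2·1+1=3
a_3=1:  p_3=1·53+18=71,  q_3=1·3+1=4
(x₁, y₁) = (71, 4);  71² − 315·4² = 1 ✓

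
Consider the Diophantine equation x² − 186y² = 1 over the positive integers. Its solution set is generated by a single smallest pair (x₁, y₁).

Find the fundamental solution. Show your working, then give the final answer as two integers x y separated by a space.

√186 = [13; 1,1,1,3,4,3,1,1,1,26, …], period ℓ=10 (even) → k=9
a_0=13:  p_0=13·1+0=13,  q_0=13·0+1=1
a_1=1:  p_1=1·13+1=14,  q_1=1·1+0=1
…
a_3=1:  p_3=1·27+14=41,  q_3=1·2+1=3
a_4=3:  p_4=3·41+27=150,  q_4=3·3+2=11
a_5=4:  p_5=4·150+41=641,  q_5=4·11+3=47
…
a_8=1:  p_8=1·2714+2073=4787,  q_8=1·199+152=351
a_9=1:  p_9=1·4787+2714=7501,  q_9=1·351+199=550
fundamental: x₁=7501, y₁=550  (since 56265001 − 186·302500 = 1)

7501 550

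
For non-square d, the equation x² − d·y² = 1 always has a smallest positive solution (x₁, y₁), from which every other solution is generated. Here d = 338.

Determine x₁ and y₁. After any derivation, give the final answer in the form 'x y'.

√338 → a₀=18, period (2,1,1,2,36); ℓ=5 odd so k=9
k=0  a_k=18  p_k/q_k = 18/1
k=1  a_k=2  p_k/q_k = 37/2
…
k=5  a_k=36  p_k/q_k = 8696/473
k=6  a_k=2  p_k/q_k = 17631/959
k=7  a_k=1  p_k/q_k = 26327/1432
k=8  a_k=1  p_k/q_k = 43958/2391
k=9  a_k=2  p_k/q_k = 114243/6214
(x₁, y₁) = (114243, 6214);  114243² − 338·6214² = 1 ✓

114243 6214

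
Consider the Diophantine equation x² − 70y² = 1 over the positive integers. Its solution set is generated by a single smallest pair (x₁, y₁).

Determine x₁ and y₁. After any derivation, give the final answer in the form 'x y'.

251 30

√70 → a₀=8, period (2,1,2,1,2,16); ℓ=6 even so k=5
k=0  a_k=8  p_k/q_k = 8/1
…
k=4  a_k=1  p_k/q_k = 92/11
k=5  a_k=2  p_k/q_k = 251/30
→ (251, 30).  Check: 251²=63001, 70·30²=63000, difference 1.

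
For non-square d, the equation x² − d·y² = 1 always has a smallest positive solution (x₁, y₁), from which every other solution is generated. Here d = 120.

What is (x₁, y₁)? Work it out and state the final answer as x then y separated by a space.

√120 = [10; 1,20, …], period ℓ=2 (even) → k=1
a_0=10:  p_0=10·1+0=10,  q_0=10·0+1=1
a_1=1:  p_1=1·10+1=11,  q_1=1·1+0=1
→ (11, 1).  Check: 11²=121, 120·1²=120, difference 1.

11 1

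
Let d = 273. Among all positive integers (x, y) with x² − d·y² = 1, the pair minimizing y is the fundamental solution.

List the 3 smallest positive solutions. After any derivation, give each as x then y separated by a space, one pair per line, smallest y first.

727 44
1057057 63976
1536960151 93021060

d=273: √d = [16; 1,1,10,1,1,32] (ℓ=6, even), read p_5/q_5
k=0  a_k=16  p_k/q_k = 16/1
…
k=3  a_k=10  p_k/q_k = 347/21
k=4  a_k=1  p_k/q_k = 380/23
k=5  a_k=1  p_k/q_k = 727/44
→ (727, 44).  Check: 727²=528529, 273·44²=528528, difference 1.
n=2: (727,44)∘(727,44) = (727·727+273·44·44, 727·44+44·727) = (1057057,63976)
n=3: (1057057,63976)∘(727,44) = (727·1057057+273·44·63976, 727·63976+44·1057057) = (1536960151,93021060)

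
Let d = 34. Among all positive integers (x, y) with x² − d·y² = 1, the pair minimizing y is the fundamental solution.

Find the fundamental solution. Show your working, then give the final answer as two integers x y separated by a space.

√34 → a₀=5, period (1,4,1,10); ℓ=4 even so k=3
k=0  a_k=5  p_k/q_k = 5/1
…
k=2  a_k=4  p_k/q_k = 29/5
k=3  a_k=1  p_k/q_k = 35/6
(x₁, y₁) = (35, 6);  35² − 34·6² = 1 ✓

35 6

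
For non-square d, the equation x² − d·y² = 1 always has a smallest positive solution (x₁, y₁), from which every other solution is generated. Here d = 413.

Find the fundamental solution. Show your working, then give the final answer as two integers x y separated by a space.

113399 5580

√413 → a₀=20, period (3,9,1,4,1,9,3,40); ℓ=8 even so k=7
i=0: a=20 ⇒ p=20, q=1
i=1: a=3 ⇒ p=61, q=3
i=2: a=9 ⇒ p=569, q=28
i=3: a=1 ⇒ p=630, q=31
i=4: a=4 ⇒ p=3089, q=152
i=5: a=1 ⇒ p=3719, q=183
i=6: a=9 ⇒ p=36560, q=1799
i=7: a=3 ⇒ p=113399, q=5580
→ (113399, 5580).  Check: 113399²=12859333201, 413·5580²=12859333200, difference 1.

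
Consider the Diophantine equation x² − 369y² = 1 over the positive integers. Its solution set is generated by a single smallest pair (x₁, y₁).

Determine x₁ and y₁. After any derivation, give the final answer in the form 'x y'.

d=369: √d = [19; 4,1,3,2,7,4,7,2,3,1,4,38] (ℓ=12, even), read p_11/q_11
step 0: (19, 1)  from 19·(1,0) + (0,1)
step 1: (77, 4)  from 4·(19,1) + (1,0)
…
step 3: (365, 19)  from 3·(96,5) + (77,4)
step 4: (826, 43)  from 2·(365,19) + (96,5)
…
step 8: (393504, 20485)  from 2·(184045,9581) + (25414,1323)
step 9: (1364557, 71036)  from 3·(393504,20485) + (184045,9581)
step 10: (1758061, 91521)  from 1·(1364557,71036) + (393504,20485)
step 11: (8396801, 437120)  from 4·(1758061,91521) + (1364557,71036)
fundamental: x₁=8396801, y₁=437120  (since 70506267033601 − 369·191073894400 = 1)

8396801 437120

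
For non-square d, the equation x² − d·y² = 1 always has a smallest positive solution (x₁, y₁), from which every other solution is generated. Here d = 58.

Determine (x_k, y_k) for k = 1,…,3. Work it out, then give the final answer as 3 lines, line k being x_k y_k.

19603 2574
768555217 100916244
30131975818099 3956522259690

√58 = [7; 1,1,1,1,1,1,14, …], period ℓ=7 (odd) → k=13
i=0: a=7 ⇒ p=7, q=1
i=1: a=1 ⇒ p=8, q=1
i=2: a=1 ⇒ p=15, q=2
i=3: a=1 ⇒ p=23, q=3
…
i=6: a=1 ⇒ p=99, q=13
…
i=8: a=1 ⇒ p=1546, q=203
…
i=10: a=1 ⇒ p=4539, q=596
…
i=12: a=1 ⇒ p=12071, q=1585
i=13: a=1 ⇒ p=19603, q=2574
fundamental: x₁=19603, y₁=2574  (since 384277609 − 58·6625476 = 1)
(x_2, y_2) = (19603·19603 + 58·2574·2574, 19603·2574 + 2574·19603) = (768555217, 100916244)
(x_3, y_3) = (19603·768555217 + 58·2574·100916244, 19603·100916244 + 2574·768555217) = (30131975818099, 3956522259690)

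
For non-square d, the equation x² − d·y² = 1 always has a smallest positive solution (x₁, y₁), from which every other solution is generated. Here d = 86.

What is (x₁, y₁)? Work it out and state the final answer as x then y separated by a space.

√86 → a₀=9, period (3,1,1,1,8,1,1,1,3,18); ℓ=10 even so k=9
i=0: a=9 ⇒ p=9, q=1
…
i=2: a=1 ⇒ p=37, q=4
i=3: a=1 ⇒ p=65, q=7
…
i=5: a=8 ⇒ p=881, q=95
…
i=8: a=1 ⇒ p=2847, q=307
i=9: a=3 ⇒ p=10405, q=1122
fundamental: x₁=10405, y₁=1122  (since 108264025 − 86·1258884 = 1)

10405 1122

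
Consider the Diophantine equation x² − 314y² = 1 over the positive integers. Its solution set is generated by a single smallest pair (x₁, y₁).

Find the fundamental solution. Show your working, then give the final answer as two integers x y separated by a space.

392499 22150

√314 = [17; 1,2,1,1,2,1,34, …], period ℓ=7 (odd) → k=13
step 0: (17, 1)  from 17·(1,0) + (0,1)
step 1: (18, 1)  from 1·(17,1) + (1,0)
…
step 4: (124, 7)  from 1·(71,4) + (53,3)
step 5: (319, 18)  from 2·(124,7) + (71,4)
…
step 7: (15381, 868)  from 34·(443,25) + (319,18)
…
step 9: (47029, 2654)  from 2·(15824,893) + (15381,868)
…
step 12: (282617, 15949)  from 2·(109882,6201) + (62853,3547)
step 13: (392499, 22150)  from 1·(282617,15949) + (109882,6201)
→ (392499, 22150).  Check: 392499²=154055465001, 314·22150²=154055465000, difference 1.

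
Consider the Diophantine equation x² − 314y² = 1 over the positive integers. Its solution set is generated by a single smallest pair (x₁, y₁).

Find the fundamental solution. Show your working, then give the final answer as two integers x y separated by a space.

392499 22150

√314 → a₀=17, period (1,2,1,1,2,1,34); ℓ=7 odd so k=13
k=0  a_k=17  p_k/q_k = 17/1
k=1  a_k=1  p_k/q_k = 18/1
…
k=3  a_k=1  p_k/q_k = 71/4
k=4  a_k=1  p_k/q_k = 124/7
k=5  a_k=2  p_k/q_k = 319/18
k=6  a_k=1  p_k/q_k = 443/25
k=7  a_k=34  p_k/q_k = 15381/868
k=8  a_k=1  p_k/q_k = 15824/893
k=9  a_k=2  p_k/q_k = 47029/2654
k=10  a_k=1  p_k/q_k = 62853/3547
k=11  a_k=1  p_k/q_k = 109882/6201
k=12  a_k=2  p_k/q_k = 282617/15949
k=13  a_k=1  p_k/q_k = 392499/22150
→ (392499, 22150).  Check: 392499²=154055465001, 314·22150²=154055465000, difference 1.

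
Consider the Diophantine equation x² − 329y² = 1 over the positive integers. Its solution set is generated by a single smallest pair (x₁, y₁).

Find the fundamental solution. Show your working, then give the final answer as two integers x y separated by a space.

2376415 131016

√329 → a₀=18, period (7,4,2,1,1,4,1,1,2,4,7,36); ℓ=12 even so k=11
a_0=18:  p_0=18·1+0=18,  q_0=18·0+1=1
…
a_2=4:  p_2=4·127+18=526,  q_2=4·7+1=29
…
a_4=1:  p_4=1·1179+526=1705,  q_4=1·65+29=94
…
a_8=1:  p_8=1·16125+13241=29366,  q_8=1·889+730=1619
…
a_10=4:  p_10=4·74857+29366=328794,  q_10=4·4127+1619=18127
a_11=7:  p_11=7·328794+74857=2376415,  q_11=7·18127+4127=131016
(x₁, y₁) = (2376415, 131016);  2376415² − 329·131016² = 1 ✓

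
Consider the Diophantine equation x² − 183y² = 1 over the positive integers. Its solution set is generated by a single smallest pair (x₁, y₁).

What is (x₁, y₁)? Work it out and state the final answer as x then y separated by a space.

487 36

√183 → a₀=13, period (1,1,8,1,1,26); ℓ=6 even so k=5
step 0: (13, 1)  from 13·(1,0) + (0,1)
step 1: (14, 1)  from 1·(13,1) + (1,0)
step 2: (27, 2)  from 1·(14,1) + (13,1)
…
step 4: (257, 19)  from 1·(230,17) + (27,2)
step 5: (487, 36)  from 1·(257,19) + (230,17)
→ (487, 36).  Check: 487²=237169, 183·36²=237168, difference 1.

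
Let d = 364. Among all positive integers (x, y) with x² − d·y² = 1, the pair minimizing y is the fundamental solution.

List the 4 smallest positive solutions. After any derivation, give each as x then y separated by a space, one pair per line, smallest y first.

4954951 259710
49103078824801 2573700648420
486606699052048124551 25505121203178395130
4822224700149240710505379201 252753251621617410554928840

[19; 12,1,2,3,1,8,1,3,2,1,12,38] for √364; ℓ=12 ⇒ convergent index 11
i=0: a=19 ⇒ p=19, q=1
i=1: a=12 ⇒ p=229, q=12
i=2: a=1 ⇒ p=248, q=13
…
i=4: a=3 ⇒ p=2423, q=127
i=5: a=1 ⇒ p=3148, q=165
…
i=7: a=1 ⇒ p=30755, q=1612
…
i=9: a=2 ⇒ p=270499, q=14178
i=10: a=1 ⇒ p=390371, q=20461
i=11: a=12 ⇒ p=4954951, q=259710
→ (4954951, 259710).  Check: 4954951²=24551539412401, 364·259710²=24551539412400, difference 1.
(x_2, y_2) = (4954951·4954951 + 364·259710·259710, 4954951·259710 + 259710·4954951) = (49103078824801, 2573700648420)
(x_3, y_3) = (4954951·49103078824801 + 364·259710·2573700648420, 4954951·2573700648420 + 259710·49103078824801) = (486606699052048124551, 25505121203178395130)
(x_4, y_4) = (4954951·486606699052048124551 + 364·259710·25505121203178395130, 4954951·25505121203178395130 + 259710·486606699052048124551) = (4822224700149240710505379201, 252753251621617410554928840)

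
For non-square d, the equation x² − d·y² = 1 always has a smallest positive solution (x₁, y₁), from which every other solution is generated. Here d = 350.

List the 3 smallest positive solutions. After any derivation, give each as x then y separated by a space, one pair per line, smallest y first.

[18; 1,2,2,2,1,36] for √350; ℓ=6 ⇒ convergent index 5
k=0  a_k=18  p_k/q_k = 18/1
…
k=3  a_k=2  p_k/q_k = 131/7
k=4  a_k=2  p_k/q_k = 318/17
k=5  a_k=1  p_k/q_k = 449/24
(x₁, y₁) = (449, 24);  449² − 350·24² = 1 ✓
(449+24√350)^2 = 403201 + 21552√350
(449+24√350)^3 = 362074049 + 19353672√350

449 24
403201 21552
362074049 19353672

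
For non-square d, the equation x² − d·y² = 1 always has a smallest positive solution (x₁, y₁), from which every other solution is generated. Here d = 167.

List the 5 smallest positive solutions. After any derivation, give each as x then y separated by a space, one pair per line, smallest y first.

√167 = [12; 1,11,1,24, …], period ℓ=4 (even) → k=3
step 0: (12, 1)  from 12·(1,0) + (0,1)
…
step 2: (155, 12)  from 11·(13,1) + (12,1)
step 3: (168, 13)  from 1·(155,12) + (13,1)
fundamental: x₁=168, y₁=13  (since 28224 − 167·169 = 1)
n=2: (168,13)∘(168,13) = (168·168+167·13·13, 168·13+13·168) = (56447,4368)
n=3: (56447,4368)∘(168,13) = (168·56447+167·13·4368, 168·4368+13·56447) = (18966024,1467635)
n=4: (18966024,1467635)∘(168,13) = (168·18966024+167·13·1467635, 168·1467635+13·18966024) = (6372527617,493120992)
n=5: (6372527617,493120992)∘(168,13) = (168·6372527617+167·13·493120992, 168·493120992+13·6372527617) = (2141150313288,165687185677)

168 13
56447 4368
18966024 1467635
6372527617 493120992
2141150313288 165687185677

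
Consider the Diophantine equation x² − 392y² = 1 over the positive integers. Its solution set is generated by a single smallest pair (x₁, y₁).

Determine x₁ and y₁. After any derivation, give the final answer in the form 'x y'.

√392 → a₀=19, period (1,3,1,38); ℓ=4 even so k=3
i=0: a=19 ⇒ p=19, q=1
…
i=2: a=3 ⇒ p=79, q=4
i=3: a=1 ⇒ p=99, q=5
→ (99, 5).  Check: 99²=9801, 392·5²=9800, difference 1.

99 5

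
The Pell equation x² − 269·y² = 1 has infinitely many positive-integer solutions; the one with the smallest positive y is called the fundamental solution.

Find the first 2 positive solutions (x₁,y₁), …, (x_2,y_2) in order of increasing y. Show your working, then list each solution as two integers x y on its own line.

√269 = [16; 2,2,32, …], period ℓ=3 (odd) → k=5
a_0=16:  p_0=16·1+0=16,  q_0=16·0+1=1
a_1=2:  p_1=2·16+1=33,  q_1=2·1+0=2
a_2=2:  p_2=2·33+16=82,  q_2=2·2+1=5
a_3=32:  p_3=32·82+33=2657,  q_3=32·5+2=162
a_4=2:  p_4=2·2657+82=5396,  q_4=2·162+5=329
a_5=2:  p_5=2·5396+2657=13449,  q_5=2·329+162=820
→ (13449, 820).  Check: 13449²=180875601, 269·820²=180875600, difference 1.
n=2: (13449,820)∘(13449,820) = (13449·13449+269·820·820, 13449·820+820·13449) = (361751201,22056360)

13449 820
361751201 22056360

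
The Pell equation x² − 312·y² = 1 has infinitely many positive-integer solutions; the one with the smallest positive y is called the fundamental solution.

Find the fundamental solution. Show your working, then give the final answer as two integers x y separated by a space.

53 3

d=312: √d = [17; 1,1,1,34] (ℓ=4, even), read p_3/q_3
k=0  a_k=17  p_k/q_k = 17/1
k=1  a_k=1  p_k/q_k = 18/1
k=2  a_k=1  p_k/q_k = 35/2
k=3  a_k=1  p_k/q_k = 53/3
(x₁, y₁) = (53, 3);  53² − 312·3² = 1 ✓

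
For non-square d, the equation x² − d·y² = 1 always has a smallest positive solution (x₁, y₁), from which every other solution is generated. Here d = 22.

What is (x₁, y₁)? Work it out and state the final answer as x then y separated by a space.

[4; 1,2,4,2,1,8] for √22; ℓ=6 ⇒ convergent index 5
k=0  a_k=4  p_k/q_k = 4/1
…
k=4  a_k=2  p_k/q_k = 136/29
k=5  a_k=1  p_k/q_k = 197/42
→ (197, 42).  Check: 197²=38809, 22·42²=38808, difference 1.

197 42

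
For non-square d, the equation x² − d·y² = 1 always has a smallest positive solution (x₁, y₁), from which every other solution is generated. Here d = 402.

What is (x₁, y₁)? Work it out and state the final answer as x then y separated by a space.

401 20

[20; 20,40] for √402; ℓ=2 ⇒ convergent index 1
step 0: (20, 1)  from 20·(1,0) + (0,1)
step 1: (401, 20)  from 20·(20,1) + (1,0)
→ (401, 20).  Check: 401²=160801, 402·20²=160800, difference 1.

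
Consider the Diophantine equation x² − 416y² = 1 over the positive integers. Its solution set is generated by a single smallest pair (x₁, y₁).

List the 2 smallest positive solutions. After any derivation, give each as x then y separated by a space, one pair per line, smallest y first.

√416 → a₀=20, period (2,1,1,9,1,1,2,40); ℓ=8 even so k=7
a_0=20:  p_0=20·1+0=20,  q_0=20·0+1=1
a_1=2:  p_1=2·20+1=41,  q_1=2·1+0=2
…
a_6=1:  p_6=1·1081+979=2060,  q_6=1·53+48=101
a_7=2:  p_7=2·2060+1081=5201,  q_7=2·101+53=255
→ (5201, 255).  Check: 5201²=27050401, 416·255²=27050400, difference 1.
n=2: (5201,255)∘(5201,255) = (5201·5201+416·255·255, 5201·255+255·5201) = (54100801,2652510)

5201 255
54100801 2652510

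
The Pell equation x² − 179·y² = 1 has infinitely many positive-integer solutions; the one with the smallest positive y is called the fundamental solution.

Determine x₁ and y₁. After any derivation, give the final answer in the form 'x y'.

4190210 313191

√179 → a₀=13, period (2,1,1,1,3,…,1,2,26); ℓ=14 even so k=13
i=0: a=13 ⇒ p=13, q=1
i=1: a=2 ⇒ p=27, q=2
…
i=3: a=1 ⇒ p=67, q=5
…
i=5: a=3 ⇒ p=388, q=29
i=6: a=5 ⇒ p=2047, q=153
…
i=8: a=5 ⇒ p=137042, q=10243
…
i=12: a=1 ⇒ p=1588459, q=118727
i=13: a=2 ⇒ p=4190210, q=313191
→ (4190210, 313191).  Check: 4190210²=17557859844100, 179·313191²=17557859844099, difference 1.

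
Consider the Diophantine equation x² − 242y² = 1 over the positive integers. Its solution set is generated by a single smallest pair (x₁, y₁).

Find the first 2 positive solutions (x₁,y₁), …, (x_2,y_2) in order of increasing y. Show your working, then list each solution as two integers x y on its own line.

19601 1260
768398401 49394520

d=242: √d = [15; 1,1,3,1,14,1,3,1,1,30] (ℓ=10, even), read p_9/q_9
a_0=15:  p_0=15·1+0=15,  q_0=15·0+1=1
a_1=1:  p_1=1·15+1=16,  q_1=1·1+0=1
a_2=1:  p_2=1·16+15=31,  q_2=1·1+1=2
a_3=3:  p_3=3·31+16=109,  q_3=3·2+1=7
…
a_5=14:  p_5=14·140+109=2069,  q_5=14·9+7=133
a_6=1:  p_6=1·2069+140=2209,  q_6=1·133+9=142
a_7=3:  p_7=3·2209+2069=8696,  q_7=3·142+133=559
a_8=1:  p_8=1·8696+2209=10905,  q_8=1·559+142=701
a_9=1:  p_9=1·10905+8696=19601,  q_9=1·701+559=1260
(x₁, y₁) = (19601, 1260);  19601² − 242·1260² = 1 ✓
k=2:  x_2 = 19601·19601+242·1260·1260 = 768398401,  y_2 = 19601·1260+1260·19601 = 49394520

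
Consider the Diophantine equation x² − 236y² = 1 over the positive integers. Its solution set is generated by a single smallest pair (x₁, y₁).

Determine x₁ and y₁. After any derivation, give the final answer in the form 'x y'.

√236 → a₀=15, period (2,1,3,5,1,6,1,5,3,1,2,30); ℓ=12 even so k=11
step 0: (15, 1)  from 15·(1,0) + (0,1)
step 1: (31, 2)  from 2·(15,1) + (1,0)
step 2: (46, 3)  from 1·(31,2) + (15,1)
…
step 4: (891, 58)  from 5·(169,11) + (46,3)
step 5: (1060, 69)  from 1·(891,58) + (169,11)
…
step 7: (8311, 541)  from 1·(7251,472) + (1060,69)
step 8: (48806, 3177)  from 5·(8311,541) + (7251,472)
step 9: (154729, 10072)  from 3·(48806,3177) + (8311,541)
step 10: (203535, 13249)  from 1·(154729,10072) + (48806,3177)
step 11: (561799, 36570)  from 2·(203535,13249) + (154729,10072)
(x₁, y₁) = (561799, 36570);  561799² − 236·36570² = 1 ✓

561799 36570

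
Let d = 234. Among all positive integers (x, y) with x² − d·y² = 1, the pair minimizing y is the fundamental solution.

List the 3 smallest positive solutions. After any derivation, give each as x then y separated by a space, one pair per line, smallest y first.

5201 340
54100801 3536680
562756526801 36788545020

√234 → a₀=15, period (3,2,1,2,1,2,3,30); ℓ=8 even so k=7
a_0=15:  p_0=15·1+0=15,  q_0=15·0+1=1
a_1=3:  p_1=3·15+1=46,  q_1=3·1+0=3
a_2=2:  p_2=2·46+15=107,  q_2=2·3+1=7
a_3=1:  p_3=1·107+46=153,  q_3=1·7+3=10
a_4=2:  p_4=2·153+107=413,  q_4=2·10+7=27
a_5=1:  p_5=1·413+153=566,  q_5=1·27+10=37
a_6=2:  p_6=2·566+413=1545,  q_6=2·37+27=101
a_7=3:  p_7=3·1545+566=5201,  q_7=3·101+37=340
fundamental: x₁=5201, y₁=340  (since 27050401 − 234·115600 = 1)
n=2: (5201,340)∘(5201,340) = (5201·5201+234·340·340, 5201·340+340·5201) = (54100801,3536680)
n=3: (54100801,3536680)∘(5201,340) = (5201·54100801+234·340·3536680, 5201·3536680+340·54100801) = (562756526801,36788545020)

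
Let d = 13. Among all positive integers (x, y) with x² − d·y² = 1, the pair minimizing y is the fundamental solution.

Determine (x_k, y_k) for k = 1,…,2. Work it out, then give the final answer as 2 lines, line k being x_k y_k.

649 180
842401 233640

[3; 1,1,1,1,6] for √13; ℓ=5 ⇒ convergent index 9
i=0: a=3 ⇒ p=3, q=1
…
i=7: a=1 ⇒ p=256, q=71
i=8: a=1 ⇒ p=393, q=109
i=9: a=1 ⇒ p=649, q=180
→ (649, 180).  Check: 649²=421201, 13·180²=421200, difference 1.
(x_2, y_2) = (649·649 + 13·180·180, 649·180 + 180·649) = (842401, 233640)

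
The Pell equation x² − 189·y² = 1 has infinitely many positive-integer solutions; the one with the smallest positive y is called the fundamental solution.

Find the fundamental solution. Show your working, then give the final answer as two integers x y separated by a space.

55 4

√189 = [13; 1,2,1,26, …], period ℓ=4 (even) → k=3
k=0  a_k=13  p_k/q_k = 13/1
k=1  a_k=1  p_k/q_k = 14/1
k=2  a_k=2  p_k/q_k = 41/3
k=3  a_k=1  p_k/q_k = 55/4
fundamental: x₁=55, y₁=4  (since 3025 − 189·16 = 1)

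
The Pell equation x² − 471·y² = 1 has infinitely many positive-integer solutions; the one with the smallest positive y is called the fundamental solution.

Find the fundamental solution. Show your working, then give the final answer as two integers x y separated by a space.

d=471: √d = [21; 1,2,2,1,3,…,2,1,42] (ℓ=14, even), read p_13/q_13
a_0=21:  p_0=21·1+0=21,  q_0=21·0+1=1
…
a_2=2:  p_2=2·22+21=65,  q_2=2·1+1=3
a_3=2:  p_3=2·65+22=152,  q_3=2·3+1=7
a_4=1:  p_4=1·152+65=217,  q_4=1·7+3=10
a_5=3:  p_5=3·217+152=803,  q_5=3·10+7=37
…
a_7=14:  p_7=14·3429+803=48809,  q_7=14·158+37=2249
a_8=4:  p_8=4·48809+3429=198665,  q_8=4·2249+158=9154
a_9=3:  p_9=3·198665+48809=644804,  q_9=3·9154+2249=29711
…
a_11=2:  p_11=2·843469+644804=2331742,  q_11=2·38865+29711=107441
a_12=2:  p_12=2·2331742+843469=5506953,  q_12=2·107441+38865=253747
a_13=1:  p_13=1·5506953+2331742=7838695,  q_13=1·253747+107441=361188
fundamental: x₁=7838695, y₁=361188  (since 61445139303025 − 471·130456771344 = 1)

7838695 361188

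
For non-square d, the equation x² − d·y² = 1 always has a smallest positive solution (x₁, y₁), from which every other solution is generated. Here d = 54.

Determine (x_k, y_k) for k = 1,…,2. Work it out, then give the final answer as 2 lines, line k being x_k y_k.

√54 = [7; 2,1,6,1,2,14, …], period ℓ=6 (even) → k=5
step 0: (7, 1)  from 7·(1,0) + (0,1)
step 1: (15, 2)  from 2·(7,1) + (1,0)
step 2: (22, 3)  from 1·(15,2) + (7,1)
step 3: (147, 20)  from 6·(22,3) + (15,2)
step 4: (169, 23)  from 1·(147,20) + (22,3)
step 5: (485, 66)  from 2·(169,23) + (147,20)
→ (485, 66).  Check: 485²=235225, 54·66²=235224, difference 1.
(485+66√54)^2 = 470449 + 64020√54

485 66
470449 64020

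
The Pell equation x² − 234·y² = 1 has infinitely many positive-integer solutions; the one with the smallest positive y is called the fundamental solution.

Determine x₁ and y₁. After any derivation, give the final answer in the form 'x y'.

√234 = [15; 3,2,1,2,1,2,3,30, …], period ℓ=8 (even) → k=7
k=0  a_k=15  p_k/q_k = 15/1
…
k=4  a_k=2  p_k/q_k = 413/27
…
k=6  a_k=2  p_k/q_k = 1545/101
k=7  a_k=3  p_k/q_k = 5201/340
→ (5201, 340).  Check: 5201²=27050401, 234·340²=27050400, difference 1.

5201 340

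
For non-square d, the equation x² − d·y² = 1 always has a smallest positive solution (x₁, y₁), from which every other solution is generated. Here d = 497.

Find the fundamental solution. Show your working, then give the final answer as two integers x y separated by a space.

d=497: √d = [22; 3,2,2,5,6,5,2,2,3,44] (ℓ=10, even), read p_9/q_9
a_0=22:  p_0=22·1+0=22,  q_0=22·0+1=1
…
a_2=2:  p_2=2·67+22=156,  q_2=2·3+1=7
a_3=2:  p_3=2·156+67=379,  q_3=2·7+3=17
a_4=5:  p_4=5·379+156=2051,  q_4=5·17+7=92
a_5=6:  p_5=6·2051+379=12685,  q_5=6·92+17=569
…
a_8=2:  p_8=2·143637+65476=352750,  q_8=2·6443+2937=15823
a_9=3:  p_9=3·352750+143637=1201887,  q_9=3·15823+6443=53912
fundamental: x₁=1201887, y₁=53912  (since 1444532360769 − 497·2906503744 = 1)

1201887 53912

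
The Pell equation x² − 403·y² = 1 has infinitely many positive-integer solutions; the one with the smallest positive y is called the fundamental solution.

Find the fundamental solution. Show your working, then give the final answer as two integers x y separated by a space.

d=403: √d = [20; 13,2,1,3,1,3,1,2,13,40] (ℓ=10, even), read p_9/q_9
k=0  a_k=20  p_k/q_k = 20/1
…
k=2  a_k=2  p_k/q_k = 542/27
…
k=4  a_k=3  p_k/q_k = 2951/147
k=5  a_k=1  p_k/q_k = 3754/187
…
k=7  a_k=1  p_k/q_k = 17967/895
k=8  a_k=2  p_k/q_k = 50147/2498
k=9  a_k=13  p_k/q_k = 669878/33369
→ (669878, 33369).  Check: 669878²=448736534884, 403·33369²=448736534883, difference 1.

669878 33369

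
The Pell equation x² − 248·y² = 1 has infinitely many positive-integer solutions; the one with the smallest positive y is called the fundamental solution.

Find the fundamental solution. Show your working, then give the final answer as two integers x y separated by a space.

d=248: √d = [15; 1,2,1,30] (ℓ=4, even), read p_3/q_3
a_0=15:  p_0=15·1+0=15,  q_0=15·0+1=1
a_1=1:  p_1=1·15+1=16,  q_1=1·1+0=1
a_2=2:  p_2=2·16+15=47,  q_2=2·1+1=3
a_3=1:  p_3=1·47+16=63,  q_3=1·3+1=4
fundamental: x₁=63, y₁=4  (since 3969 − 248·16 = 1)

63 4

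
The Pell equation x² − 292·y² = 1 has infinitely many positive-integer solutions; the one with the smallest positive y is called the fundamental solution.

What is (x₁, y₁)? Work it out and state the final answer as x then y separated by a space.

2281249 133500

√292 → a₀=17, period (11,2,1,3,8,3,1,2,11,34); ℓ=10 even so k=9
step 0: (17, 1)  from 17·(1,0) + (0,1)
…
step 3: (581, 34)  from 1·(393,23) + (188,11)
…
step 6: (55143, 3227)  from 3·(17669,1034) + (2136,125)
step 7: (72812, 4261)  from 1·(55143,3227) + (17669,1034)
step 8: (200767, 11749)  from 2·(72812,4261) + (55143,3227)
step 9: (2281249, 133500)  from 11·(200767,11749) + (72812,4261)
(x₁, y₁) = (2281249, 133500);  2281249² − 292·133500² = 1 ✓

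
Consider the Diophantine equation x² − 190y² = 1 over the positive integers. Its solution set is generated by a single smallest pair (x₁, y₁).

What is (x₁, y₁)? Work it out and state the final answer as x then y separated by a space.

52021 3774

√190 = [13; 1,3,1,1,1,…,3,1,26, …], period ℓ=14 (even) → k=13
k=0  a_k=13  p_k/q_k = 13/1
…
k=2  a_k=3  p_k/q_k = 55/4
k=3  a_k=1  p_k/q_k = 69/5
k=4  a_k=1  p_k/q_k = 124/9
k=5  a_k=1  p_k/q_k = 193/14
k=6  a_k=2  p_k/q_k = 510/37
k=7  a_k=2  p_k/q_k = 1213/88
…
k=9  a_k=1  p_k/q_k = 4149/301
k=10  a_k=1  p_k/q_k = 7085/514
k=11  a_k=1  p_k/q_k = 11234/815
k=12  a_k=3  p_k/q_k = 40787/2959
k=13  a_k=1  p_k/q_k = 52021/3774
→ (52021, 3774).  Check: 52021²=2706184441, 190·3774²=2706184440, difference 1.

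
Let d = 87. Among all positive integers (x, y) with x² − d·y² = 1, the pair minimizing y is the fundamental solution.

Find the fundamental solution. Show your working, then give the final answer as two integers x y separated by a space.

d=87: √d = [9; 3,18] (ℓ=2, even), read p_1/q_1
k=0  a_k=9  p_k/q_k = 9/1
k=1  a_k=3  p_k/q_k = 28/3
(x₁, y₁) = (28, 3);  28² − 87·3² = 1 ✓

28 3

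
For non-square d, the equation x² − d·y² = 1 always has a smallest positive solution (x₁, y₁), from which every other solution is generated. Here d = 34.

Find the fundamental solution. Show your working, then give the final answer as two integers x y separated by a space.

35 6

√34 → a₀=5, period (1,4,1,10); ℓ=4 even so k=3
a_0=5:  p_0=5·1+0=5,  q_0=5·0+1=1
a_1=1:  p_1=1·5+1=6,  q_1=1·1+0=1
a_2=4:  p_2=4·6+5=29,  q_2=4·1+1=5
a_3=1:  p_3=1·29+6=35,  q_3=1·5+1=6
→ (35, 6).  Check: 35²=1225, 34·6²=1224, difference 1.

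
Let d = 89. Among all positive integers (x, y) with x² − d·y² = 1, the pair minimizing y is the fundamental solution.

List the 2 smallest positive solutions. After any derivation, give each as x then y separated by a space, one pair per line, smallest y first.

√89 → a₀=9, period (2,3,3,2,18); ℓ=5 odd so k=9
step 0: (9, 1)  from 9·(1,0) + (0,1)
…
step 2: (66, 7)  from 3·(19,2) + (9,1)
step 3: (217, 23)  from 3·(66,7) + (19,2)
…
step 5: (9217, 977)  from 18·(500,53) + (217,23)
step 6: (18934, 2007)  from 2·(9217,977) + (500,53)
step 7: (66019, 6998)  from 3·(18934,2007) + (9217,977)
step 8: (216991, 23001)  from 3·(66019,6998) + (18934,2007)
step 9: (500001, 53000)  from 2·(216991,23001) + (66019,6998)
(x₁, y₁) = (500001, 53000);  500001² − 89·53000² = 1 ✓
k=2:  x_2 = 500001·500001+89·53000·53000 = 500002000001,  y_2 = 500001·53000+53000·500001 = 53000106000

500001 53000
500002000001 53000106000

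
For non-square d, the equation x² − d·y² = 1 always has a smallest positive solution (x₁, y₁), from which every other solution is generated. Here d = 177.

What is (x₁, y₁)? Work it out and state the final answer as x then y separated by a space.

√177 → a₀=13, period (3,3,2,8,2,3,3,26); ℓ=8 even so k=7
k=0  a_k=13  p_k/q_k = 13/1
…
k=2  a_k=3  p_k/q_k = 133/10
…
k=4  a_k=8  p_k/q_k = 2581/194
k=5  a_k=2  p_k/q_k = 5468/411
k=6  a_k=3  p_k/q_k = 18985/1427
k=7  a_k=3  p_k/q_k = 62423/4692
(x₁, y₁) = (62423, 4692);  62423² − 177·4692² = 1 ✓

62423 4692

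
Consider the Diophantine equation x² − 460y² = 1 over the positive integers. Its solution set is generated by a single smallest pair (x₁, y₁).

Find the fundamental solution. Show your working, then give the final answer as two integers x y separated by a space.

d=460: √d = [21; 2,4,3,1,2,10,2,1,3,4,2,42] (ℓ=12, even), read p_11/q_11
i=0: a=21 ⇒ p=21, q=1
i=1: a=2 ⇒ p=43, q=2
i=2: a=4 ⇒ p=193, q=9
…
i=4: a=1 ⇒ p=815, q=38
i=5: a=2 ⇒ p=2252, q=105
…
i=7: a=2 ⇒ p=48922, q=2281
i=8: a=1 ⇒ p=72257, q=3369
i=9: a=3 ⇒ p=265693, q=12388
i=10: a=4 ⇒ p=1135029, q=52921
i=11: a=2 ⇒ p=2535751, q=118230
→ (2535751, 118230).  Check: 2535751²=6430033134001, 460·118230²=6430033134000, difference 1.

2535751 118230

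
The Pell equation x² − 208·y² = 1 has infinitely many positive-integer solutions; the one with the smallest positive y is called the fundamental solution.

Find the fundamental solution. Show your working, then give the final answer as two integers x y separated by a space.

[14; 2,2,1,2,2,28] for √208; ℓ=6 ⇒ convergent index 5
k=0  a_k=14  p_k/q_k = 14/1
k=1  a_k=2  p_k/q_k = 29/2
…
k=3  a_k=1  p_k/q_k = 101/7
k=4  a_k=2  p_k/q_k = 274/19
k=5  a_k=2  p_k/q_k = 649/45
→ (649, 45).  Check: 649²=421201, 208·45²=421200, difference 1.

649 45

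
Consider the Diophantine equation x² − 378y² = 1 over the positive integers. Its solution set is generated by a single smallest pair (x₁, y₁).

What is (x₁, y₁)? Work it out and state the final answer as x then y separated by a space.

8749 450

[19; 2,3,1,4,1,3,2,38] for √378; ℓ=8 ⇒ convergent index 7
i=0: a=19 ⇒ p=19, q=1
…
i=6: a=3 ⇒ p=3869, q=199
i=7: a=2 ⇒ p=8749, q=450
→ (8749, 450).  Check: 8749²=76545001, 378·450²=76545000, difference 1.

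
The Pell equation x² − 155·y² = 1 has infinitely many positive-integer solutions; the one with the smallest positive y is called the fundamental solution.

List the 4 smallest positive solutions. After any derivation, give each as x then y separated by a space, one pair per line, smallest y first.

[12; 2,4,2,24] for √155; ℓ=4 ⇒ convergent index 3
k=0  a_k=12  p_k/q_k = 12/1
k=1  a_k=2  p_k/q_k = 25/2
k=2  a_k=4  p_k/q_k = 112/9
k=3  a_k=2  p_k/q_k = 249/20
fundamental: x₁=249, y₁=20  (since 62001 − 155·400 = 1)
(249+20√155)^2 = 124001 + 9960√155
(249+20√155)^3 = 61752249 + 4960060√155
(249+20√155)^4 = 30752496001 + 2470099920√155

249 20
124001 9960
61752249 4960060
30752496001 2470099920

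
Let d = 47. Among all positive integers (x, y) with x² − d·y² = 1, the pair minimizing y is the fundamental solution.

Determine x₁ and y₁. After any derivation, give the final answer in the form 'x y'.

48 7

√47 = [6; 1,5,1,12, …], period ℓ=4 (even) → k=3
step 0: (6, 1)  from 6·(1,0) + (0,1)
…
step 2: (41, 6)  from 5·(7,1) + (6,1)
step 3: (48, 7)  from 1·(41,6) + (7,1)
(x₁, y₁) = (48, 7);  48² − 47·7² = 1 ✓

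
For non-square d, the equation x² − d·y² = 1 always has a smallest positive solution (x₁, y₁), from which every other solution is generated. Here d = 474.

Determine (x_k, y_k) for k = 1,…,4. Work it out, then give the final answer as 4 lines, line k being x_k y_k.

193549 8890
74922430801 3441301220
29002323118011949 1332120819650670
11226741274261267003201 515661305041693754440

d=474: √d = [21; 1,3,2,1,1,…,3,1,42] (ℓ=14, even), read p_13/q_13
step 0: (21, 1)  from 21·(1,0) + (0,1)
step 1: (22, 1)  from 1·(21,1) + (1,0)
…
step 3: (196, 9)  from 2·(87,4) + (22,1)
…
step 7: (5051, 232)  from 6·(762,35) + (479,22)
…
step 10: (16677, 766)  from 1·(10864,499) + (5813,267)
…
step 12: (149331, 6859)  from 3·(44218,2031) + (16677,766)
step 13: (193549, 8890)  from 1·(149331,6859) + (44218,2031)
(x₁, y₁) = (193549, 8890);  193549² − 474·8890² = 1 ✓
(x_2, y_2) = (193549·193549 + 474·8890·8890, 193549·8890 + 8890·193549) = (74922430801, 3441301220)
(x_3, y_3) = (193549·74922430801 + 474·8890·3441301220, 193549·3441301220 + 8890·74922430801) = (29002323118011949, 1332120819650670)
(x_4, y_4) = (193549·29002323118011949 + 474·8890·1332120819650670, 193549·1332120819650670 + 8890·29002323118011949) = (11226741274261267003201, 515661305041693754440)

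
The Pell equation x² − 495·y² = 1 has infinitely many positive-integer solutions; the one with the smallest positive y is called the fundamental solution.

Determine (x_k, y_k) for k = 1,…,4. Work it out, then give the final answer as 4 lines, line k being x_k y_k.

√495 = [22; 4,44, …], period ℓ=2 (even) → k=1
i=0: a=22 ⇒ p=22, q=1
i=1: a=4 ⇒ p=89, q=4
(x₁, y₁) = (89, 4);  89² − 495·4² = 1 ✓
(89+4√495)^2 = 15841 + 712√495
(89+4√495)^3 = 2819609 + 126732√495
(89+4√495)^4 = 501874561 + 22557584√495

89 4
15841 712
2819609 126732
501874561 22557584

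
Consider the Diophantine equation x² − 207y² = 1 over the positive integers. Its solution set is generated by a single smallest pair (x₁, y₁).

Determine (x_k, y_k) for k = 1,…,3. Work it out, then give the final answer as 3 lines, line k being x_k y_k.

1151 80
2649601 184160
6099380351 423936240

d=207: √d = [14; 2,1,1,2,1,1,2,28] (ℓ=8, even), read p_7/q_7
k=0  a_k=14  p_k/q_k = 14/1
k=1  a_k=2  p_k/q_k = 29/2
k=2  a_k=1  p_k/q_k = 43/3
…
k=4  a_k=2  p_k/q_k = 187/13
k=5  a_k=1  p_k/q_k = 259/18
k=6  a_k=1  p_k/q_k = 446/31
k=7  a_k=2  p_k/q_k = 1151/80
fundamental: x₁=1151, y₁=80  (since 1324801 − 207·6400 = 1)
(1151+80√207)^2 = 2649601 + 184160√207
(1151+80√207)^3 = 6099380351 + 423936240√207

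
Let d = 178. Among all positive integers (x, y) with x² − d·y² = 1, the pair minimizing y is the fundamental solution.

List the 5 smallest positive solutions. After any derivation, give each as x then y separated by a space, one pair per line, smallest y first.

√178 = [13; 2,1,12,1,2,26, …], period ℓ=6 (even) → k=5
step 0: (13, 1)  from 13·(1,0) + (0,1)
…
step 3: (507, 38)  from 12·(40,3) + (27,2)
step 4: (547, 41)  from 1·(507,38) + (40,3)
step 5: (1601, 120)  from 2·(547,41) + (507,38)
fundamental: x₁=1601, y₁=120  (since 2563201 − 178·14400 = 1)
(x_2, y_2) = (1601·1601 + 178·120·120, 1601·120 + 120·1601) = (5126401, 384240)
(x_3, y_3) = (1601·5126401 + 178·120·384240, 1601·384240 + 120·5126401) = (16414734401, 1230336360)
(x_4, y_4) = (1601·16414734401 + 178·120·1230336360, 1601·1230336360 + 120·16414734401) = (52559974425601, 3939536640480)
(x_5, y_5) = (1601·52559974425601 + 178·120·3939536640480, 1601·3939536640480 + 120·52559974425601) = (168297021696040001, 12614395092480600)

1601 120
5126401 384240
16414734401 1230336360
52559974425601 3939536640480
168297021696040001 12614395092480600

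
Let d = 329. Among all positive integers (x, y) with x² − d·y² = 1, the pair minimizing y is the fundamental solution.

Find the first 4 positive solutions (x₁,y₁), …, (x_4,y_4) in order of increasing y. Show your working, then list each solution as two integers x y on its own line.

2376415 131016
11294696504449 622696775280
53681772387237964255 2959571914453911384
255140338255224918953587201 14066342182173360946441440

[18; 7,4,2,1,1,4,1,1,2,4,7,36] for √329; ℓ=12 ⇒ convergent index 11
i=0: a=18 ⇒ p=18, q=1
…
i=2: a=4 ⇒ p=526, q=29
…
i=6: a=4 ⇒ p=13241, q=730
…
i=8: a=1 ⇒ p=29366, q=1619
…
i=10: a=4 ⇒ p=328794, q=18127
i=11: a=7 ⇒ p=2376415, q=131016
fundamental: x₁=2376415, y₁=131016  (since 5647348252225 − 329·17165192256 = 1)
k=2:  x_2 = 2376415·2376415+329·131016·131016 = 11294696504449,  y_2 = 2376415·131016+131016·2376415 = 622696775280
k=3:  x_3 = 2376415·11294696504449+329·131016·622696775280 = 53681772387237964255,  y_3 = 2376415·622696775280+131016·11294696504449 = 2959571914453911384
k=4:  x_4 = 2376415·53681772387237964255+329·131016·2959571914453911384 = 255140338255224918953587201,  y_4 = 2376415·2959571914453911384+131016·53681772387237964255 = 14066342182173360946441440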